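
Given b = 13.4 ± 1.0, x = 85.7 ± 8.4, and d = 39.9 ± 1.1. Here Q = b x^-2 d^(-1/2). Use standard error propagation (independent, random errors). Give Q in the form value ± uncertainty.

Products/powers → add relative errors in quadrature, weighted by exponent:
  (1·δb/b)² = (1×0.0746)² = 0.00557;  (-2·δx/x)² = (-2×0.0980)² = 0.0384;  (−½·δd/d)² = (-0.5×0.0276)² = 0.000190
δQ/Q = √(0.0442) = 0.210
Q = 0.000289, so δQ = 0.210 × 0.000289 = 6.07e-05.

(2.89 ± 0.607) × 10^-4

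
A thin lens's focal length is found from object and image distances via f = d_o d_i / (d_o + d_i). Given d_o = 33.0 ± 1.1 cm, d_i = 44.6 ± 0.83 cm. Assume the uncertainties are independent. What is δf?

0.393 cm

∂f/∂d_o = (d_i/(d_o+d_i))² = 0.330;  ∂f/∂d_i = (d_o/(d_o+d_i))² = 0.181
δf = √((∂f/∂d_o · δd_o)² + (∂f/∂d_i · δd_i)²) = √(0.132 + 0.0225) = 0.393 cm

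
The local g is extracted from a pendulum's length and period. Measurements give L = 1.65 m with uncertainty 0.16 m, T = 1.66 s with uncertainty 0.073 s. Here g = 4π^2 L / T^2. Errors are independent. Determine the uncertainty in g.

3.09 m/s^2

Products/powers → add relative errors in quadrature, weighted by exponent:
  (1·δL/L)² = (1×0.0970)² = 0.00940;  (-2·δT/T)² = (-2×0.0440)² = 0.00774
δg/g = √(0.0171) = 0.131
g = 23.6 m/s^2, so δg = 0.131 × 23.6 = 3.09 m/s^2.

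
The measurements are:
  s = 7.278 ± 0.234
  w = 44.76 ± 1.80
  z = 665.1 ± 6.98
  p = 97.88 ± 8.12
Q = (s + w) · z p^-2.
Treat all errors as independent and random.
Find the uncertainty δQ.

Let u = s + w = 52.04. δu = √(δs² + δw²) = √(0.0548 + 3.24) = 1.82, so δu/u = 0.0349.
Q is then a monomial in u, z, p:
δQ/Q = √((δu/u)² + (1·δz/z)² + (-2·δp/p)²) = √(0.00122 + 0.000110 + 0.0275) = 0.170
Q = 3.613, so δQ = 0.170 × 3.613 = 0.614.

0.614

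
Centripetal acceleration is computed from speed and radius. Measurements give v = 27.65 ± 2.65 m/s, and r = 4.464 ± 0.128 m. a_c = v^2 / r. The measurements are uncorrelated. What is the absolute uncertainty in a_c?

33.2 m/s^2

a_c is a product of powers, so relative uncertainties combine in quadrature:
  (2·δv/v)² = (2×0.0958)² = 0.0367;  (-1·δr/r)² = (-1×0.0287)² = 0.000822
δa_c/a_c = √(0.0376) = 0.194
a_c = 171.3 m/s^2, so δa_c = 0.194 × 171.3 = 33.2 m/s^2.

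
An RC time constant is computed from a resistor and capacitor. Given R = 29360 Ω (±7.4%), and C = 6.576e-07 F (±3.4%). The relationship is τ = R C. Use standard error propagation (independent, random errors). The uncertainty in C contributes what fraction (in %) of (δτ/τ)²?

17.4%

(δτ/τ)² = (1·δR/R)² + (1·δC/C)²
  R term: (1×0.0740)² = 0.00548
  C term: (1×0.0340)² = 0.00116
Total = 0.00663. Share from C = 0.00116/0.00663 = 0.174.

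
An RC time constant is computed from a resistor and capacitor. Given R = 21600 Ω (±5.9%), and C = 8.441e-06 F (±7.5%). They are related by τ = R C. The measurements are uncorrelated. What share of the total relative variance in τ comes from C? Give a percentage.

61.8%

(δτ/τ)² = (1·δR/R)² + (1·δC/C)²
  R term: (1×0.0590)² = 0.00348
  C term: (1×0.0750)² = 0.00562
Total = 0.00911. Share from C = 0.00562/0.00911 = 0.618.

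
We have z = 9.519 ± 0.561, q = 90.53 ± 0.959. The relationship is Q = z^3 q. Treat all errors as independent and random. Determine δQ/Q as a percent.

Each factor contributes (exponent × relative error)² to (δQ/Q)²:
  (3·δz/z)² = (3×0.0589)² = 0.0313;  (1·δq/q)² = (1×0.0106)² = 0.000112
δQ/Q = √(0.0314) = 0.177

17.7%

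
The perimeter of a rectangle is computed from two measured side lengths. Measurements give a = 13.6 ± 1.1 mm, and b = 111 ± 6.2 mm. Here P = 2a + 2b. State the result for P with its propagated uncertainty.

Absolute uncertainties add in quadrature for a linear combination:
  (2·δa)² = 4.84;  (2·δb)² = 154
δP = √(159) = 12.6 mm
P = 249 mm.

249 ± 12.6 mm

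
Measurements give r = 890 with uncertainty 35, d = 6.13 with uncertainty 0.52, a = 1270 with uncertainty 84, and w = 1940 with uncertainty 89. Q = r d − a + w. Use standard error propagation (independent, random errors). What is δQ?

Let p = r·d = 5460. δp/p = √((1·δr/r)² + (1·δd/d)²) = √(0.00155 + 0.00720) = 0.0935, so δp = 510.
Q = p − a + w: δQ = √(δp² + δa² + δw²) = √(2.6e+05 + 7060 + 7920) = 525

525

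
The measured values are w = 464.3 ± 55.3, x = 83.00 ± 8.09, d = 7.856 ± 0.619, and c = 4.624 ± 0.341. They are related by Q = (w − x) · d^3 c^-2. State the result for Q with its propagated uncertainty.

8646 ± 2720

Let u = w − x = 381.3. δu = √(δw² + δx²) = √(3060 + 65.4) = 55.9, so δu/u = 0.147.
Q is then a monomial in u, d, c:
δQ/Q = √((δu/u)² + (3·δd/d)² + (-2·δc/c)²) = √(0.0215 + 0.0559 + 0.0218) = 0.315
Q = 8646, so δQ = 0.315 × 8646 = 2720.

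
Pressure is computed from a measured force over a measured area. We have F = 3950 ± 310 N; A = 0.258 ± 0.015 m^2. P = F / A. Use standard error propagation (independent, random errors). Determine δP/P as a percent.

Products/powers → add relative errors in quadrature, weighted by exponent:
  (1·δF/F)² = (1×0.0785)² = 0.00616;  (-1·δA/A)² = (-1×0.0581)² = 0.00338
δP/P = √(0.00954) = 0.0977

9.77%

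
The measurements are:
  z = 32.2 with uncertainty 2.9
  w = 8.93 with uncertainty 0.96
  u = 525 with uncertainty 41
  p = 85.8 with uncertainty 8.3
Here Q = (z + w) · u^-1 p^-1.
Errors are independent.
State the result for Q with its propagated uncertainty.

Let h = z + w = 41.1. δh = √(δz² + δw²) = √(8.41 + 0.922) = 3.05, so δh/h = 0.0743.
Q is then a monomial in h, u, p:
δQ/Q = √((δh/h)² + (-1·δu/u)² + (-1·δp/p)²) = √(0.00552 + 0.00610 + 0.00936) = 0.145
Q = 0.000913, so δQ = 0.145 × 0.000913 = 0.000132.

0.000913 ± 0.000132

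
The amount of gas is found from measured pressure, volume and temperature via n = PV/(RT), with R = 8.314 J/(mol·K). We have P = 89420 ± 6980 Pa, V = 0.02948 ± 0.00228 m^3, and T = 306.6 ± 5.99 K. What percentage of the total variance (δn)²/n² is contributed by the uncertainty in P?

(δn/n)² = (1·δP/P)² + (1·δV/V)² + (-1·δT/T)²
  P term: (1×0.0781)² = 0.00609
  V term: (1×0.0773)² = 0.00598
  T term: (-1×0.0195)² = 0.000382
Total = 0.0125. Share from P = 0.00609/0.0125 = 0.489.

48.9%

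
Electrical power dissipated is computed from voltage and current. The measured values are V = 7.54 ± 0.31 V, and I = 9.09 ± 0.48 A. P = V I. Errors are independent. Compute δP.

4.59 W

Each factor contributes (exponent × relative error)² to (δP/P)²:
  (1·δV/V)² = (1×0.0411)² = 0.00169;  (1·δI/I)² = (1×0.0528)² = 0.00279
δP/P = √(0.00448) = 0.0669
P = 68.5 W, so δP = 0.0669 × 68.5 = 4.59 W.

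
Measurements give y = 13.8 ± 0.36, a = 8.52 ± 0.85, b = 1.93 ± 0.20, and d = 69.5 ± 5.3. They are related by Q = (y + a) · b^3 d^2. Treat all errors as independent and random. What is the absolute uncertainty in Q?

Let u = y + a = 22.3. δu = √(δy² + δa²) = √(0.130 + 0.722) = 0.923, so δu/u = 0.0414.
Q is then a monomial in u, b, d:
δQ/Q = √((δu/u)² + (3·δb/b)² + (2·δd/d)²) = √(0.00171 + 0.0966 + 0.0233) = 0.349
Q = 7.75e+05, so δQ = 0.349 × 7.75e+05 = 2.7e+05.

2.7e+05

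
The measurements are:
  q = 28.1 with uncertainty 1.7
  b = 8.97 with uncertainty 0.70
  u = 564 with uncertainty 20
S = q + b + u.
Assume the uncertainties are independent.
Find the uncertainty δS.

Absolute uncertainties add in quadrature for a linear combination:
  (δq)² = 2.89;  (δb)² = 0.490;  (δu)² = 400
δS = √(403) = 20.1

20.1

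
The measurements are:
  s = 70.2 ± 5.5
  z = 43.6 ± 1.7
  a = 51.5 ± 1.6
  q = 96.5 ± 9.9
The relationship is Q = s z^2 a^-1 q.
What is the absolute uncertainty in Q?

Relative error in a monomial: (δQ/Q)² = Σ (nᵢ · δxᵢ/xᵢ)².
  (1·δs/s)² = (1×0.0783)² = 0.00614;  (2·δz/z)² = (2×0.0390)² = 0.00608;  (-1·δa/a)² = (-1×0.0311)² = 0.000965;  (1·δq/q)² = (1×0.103)² = 0.0105
δQ/Q = √(0.0237) = 0.154
Q = 2.5e+05, so δQ = 0.154 × 2.5e+05 = 38500.

38500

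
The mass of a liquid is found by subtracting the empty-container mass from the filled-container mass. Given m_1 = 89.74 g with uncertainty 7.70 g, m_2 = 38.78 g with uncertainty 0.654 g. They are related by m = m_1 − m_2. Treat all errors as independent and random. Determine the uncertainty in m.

7.73 g

m is a linear combination, so absolute uncertainties add in quadrature:
  (δm_1)² = 59.3;  (δm_2)² = 0.428
δm = √(59.7) = 7.73 g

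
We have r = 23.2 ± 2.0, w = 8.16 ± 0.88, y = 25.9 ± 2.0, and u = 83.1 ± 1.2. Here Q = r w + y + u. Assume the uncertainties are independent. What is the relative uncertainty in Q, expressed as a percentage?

8.80%

Let p = r·w = 189. δp/p = √((1·δr/r)² + (1·δw/w)²) = √(0.00743 + 0.0116) = 0.138, so δp = 26.1.
Q = p + y + u: δQ = √(δp² + δy² + δu²) = √(683 + 4.00 + 1.44) = 26.2
Q = 298, so δQ/Q = 26.2/298 = 0.0880.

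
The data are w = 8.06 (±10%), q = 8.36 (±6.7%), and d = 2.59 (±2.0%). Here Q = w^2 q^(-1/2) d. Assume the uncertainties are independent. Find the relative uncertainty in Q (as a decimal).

0.204

Since Q is a product/quotient, work with relative uncertainties:
  (2·δw/w)² = (2×0.100)² = 0.0400;  (−½·δq/q)² = (-0.5×0.0670)² = 0.00112;  (1·δd/d)² = (1×0.0200)² = 0.000400
δQ/Q = √(0.0415) = 0.204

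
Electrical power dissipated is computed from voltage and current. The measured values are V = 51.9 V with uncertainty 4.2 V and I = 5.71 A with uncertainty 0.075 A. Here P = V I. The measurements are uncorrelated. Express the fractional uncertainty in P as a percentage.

Relative error in a monomial: (δP/P)² = Σ (nᵢ · δxᵢ/xᵢ)².
  (1·δV/V)² = (1×0.0809)² = 0.00655;  (1·δI/I)² = (1×0.0131)² = 0.000173
δP/P = √(0.00672) = 0.0820

8.20%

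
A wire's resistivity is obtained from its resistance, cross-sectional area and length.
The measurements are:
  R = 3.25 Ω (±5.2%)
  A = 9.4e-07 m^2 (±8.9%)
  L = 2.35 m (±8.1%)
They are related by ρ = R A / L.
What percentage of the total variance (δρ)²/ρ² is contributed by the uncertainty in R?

15.7%

(δρ/ρ)² = (1·δR/R)² + (1·δA/A)² + (-1·δL/L)²
  R term: (1×0.0520)² = 0.00270
  A term: (1×0.0890)² = 0.00792
  L term: (-1×0.0810)² = 0.00656
Total = 0.0172. Share from R = 0.00270/0.0172 = 0.157.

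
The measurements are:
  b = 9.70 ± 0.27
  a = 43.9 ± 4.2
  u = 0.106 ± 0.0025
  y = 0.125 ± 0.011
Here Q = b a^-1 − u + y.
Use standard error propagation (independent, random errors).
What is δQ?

0.0247

Let p = b·a^-1 = 0.221. δp/p = √((1·δb/b)² + (-1·δa/a)²) = √(0.000775 + 0.00915) = 0.0996, so δp = 0.0220.
Q = p − u + y: δQ = √(δp² + δu² + δy²) = √(0.000485 + 6.25e-06 + 0.000121) = 0.0247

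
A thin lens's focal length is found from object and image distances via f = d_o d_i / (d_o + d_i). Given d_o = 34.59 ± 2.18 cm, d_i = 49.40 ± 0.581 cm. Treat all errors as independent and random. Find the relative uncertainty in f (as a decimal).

∂f/∂d_o = (d_i/(d_o+d_i))² = 0.346;  ∂f/∂d_i = (d_o/(d_o+d_i))² = 0.170
δf = √((∂f/∂d_o · δd_o)² + (∂f/∂d_i · δd_i)²) = √(0.569 + 0.00971) = 0.761 cm
f = 20.34 cm, so δf/f = 0.761/20.34 = 0.0374.

0.0374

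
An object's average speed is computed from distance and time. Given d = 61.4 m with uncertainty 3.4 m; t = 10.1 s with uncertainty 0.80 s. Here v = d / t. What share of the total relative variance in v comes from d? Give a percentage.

(δv/v)² = (1·δd/d)² + (-1·δt/t)²
  d term: (1×0.0554)² = 0.00307
  t term: (-1×0.0792)² = 0.00627
Total = 0.00934. Share from d = 0.00307/0.00934 = 0.328.

32.8%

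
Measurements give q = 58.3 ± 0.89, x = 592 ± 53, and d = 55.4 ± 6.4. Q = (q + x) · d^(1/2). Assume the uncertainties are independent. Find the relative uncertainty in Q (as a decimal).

Let u = q + x = 650. δu = √(δq² + δx²) = √(0.792 + 2810) = 53.0, so δu/u = 0.0815.
Q is then a monomial in u, d:
δQ/Q = √((δu/u)² + (½·δd/d)²) = √(0.00664 + 0.00334) = 0.0999

0.0999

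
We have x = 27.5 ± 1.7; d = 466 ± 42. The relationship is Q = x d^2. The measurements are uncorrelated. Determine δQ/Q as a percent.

Since Q is a product/quotient, work with relative uncertainties:
  (1·δx/x)² = (1×0.0618)² = 0.00382;  (2·δd/d)² = (2×0.0901)² = 0.0325
δQ/Q = √(0.0363) = 0.191

19.1%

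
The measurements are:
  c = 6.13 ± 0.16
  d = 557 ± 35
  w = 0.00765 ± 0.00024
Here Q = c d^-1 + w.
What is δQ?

Let p = c·d^-1 = 0.0110. δp/p = √((1·δc/c)² + (-1·δd/d)²) = √(0.000681 + 0.00395) = 0.0680, so δp = 0.000749.
Q = p + w: δQ = √(δp² + δw²) = √(5.61e-07 + 5.76e-08) = 0.000786

0.000786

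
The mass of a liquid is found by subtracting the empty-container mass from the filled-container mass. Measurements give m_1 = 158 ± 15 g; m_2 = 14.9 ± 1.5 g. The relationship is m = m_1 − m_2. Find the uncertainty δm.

15.1 g

Sums and differences: (δm)² = Σ (cᵢ δxᵢ)².
  (δm_1)² = 225;  (δm_2)² = 2.25
δm = √(227) = 15.1 g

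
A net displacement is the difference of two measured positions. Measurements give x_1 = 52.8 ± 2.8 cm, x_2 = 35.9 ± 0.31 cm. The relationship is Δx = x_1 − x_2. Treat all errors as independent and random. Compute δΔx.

Δx is a linear combination, so absolute uncertainties add in quadrature:
  (δx_1)² = 7.84;  (δx_2)² = 0.0961
δΔx = √(7.94) = 2.82 cm

2.82 cm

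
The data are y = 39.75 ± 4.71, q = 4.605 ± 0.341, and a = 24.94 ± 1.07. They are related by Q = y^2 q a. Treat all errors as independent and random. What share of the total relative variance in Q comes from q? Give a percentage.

8.64%

(δQ/Q)² = (2·δy/y)² + (1·δq/q)² + (1·δa/a)²
  y term: (2×0.118)² = 0.0562
  q term: (1×0.0740)² = 0.00548
  a term: (1×0.0429)² = 0.00184
Total = 0.0635. Share from q = 0.00548/0.0635 = 0.0864.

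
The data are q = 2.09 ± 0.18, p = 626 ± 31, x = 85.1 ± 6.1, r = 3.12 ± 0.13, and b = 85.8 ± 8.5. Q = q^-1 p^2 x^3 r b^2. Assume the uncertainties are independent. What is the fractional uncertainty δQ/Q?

0.323

Q is a product of powers, so relative uncertainties combine in quadrature:
  (-1·δq/q)² = (-1×0.0861)² = 0.00742;  (2·δp/p)² = (2×0.0495)² = 0.00981;  (3·δx/x)² = (3×0.0717)² = 0.0462;  (1·δr/r)² = (1×0.0417)² = 0.00174;  (2·δb/b)² = (2×0.0991)² = 0.0393
δQ/Q = √(0.104) = 0.323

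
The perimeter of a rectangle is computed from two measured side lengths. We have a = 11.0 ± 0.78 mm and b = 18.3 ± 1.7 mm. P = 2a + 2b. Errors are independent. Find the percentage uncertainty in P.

6.38%

Absolute uncertainties add in quadrature for a linear combination:
  (2·δa)² = 2.43;  (2·δb)² = 11.6
δP = √(14.0) = 3.74 mm
P = 58.6 mm, so δP/P = 3.74/58.6 = 0.0638.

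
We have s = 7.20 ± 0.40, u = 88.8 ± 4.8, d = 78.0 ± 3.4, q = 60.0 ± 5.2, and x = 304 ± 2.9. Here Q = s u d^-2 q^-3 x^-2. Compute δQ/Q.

Each factor contributes (exponent × relative error)² to (δQ/Q)²:
  (1·δs/s)² = (1×0.0556)² = 0.00309;  (1·δu/u)² = (1×0.0541)² = 0.00292;  (-2·δd/d)² = (-2×0.0436)² = 0.00760;  (-3·δq/q)² = (-3×0.0867)² = 0.0676;  (-2·δx/x)² = (-2×0.00954)² = 0.000364
δQ/Q = √(0.0816) = 0.286

0.286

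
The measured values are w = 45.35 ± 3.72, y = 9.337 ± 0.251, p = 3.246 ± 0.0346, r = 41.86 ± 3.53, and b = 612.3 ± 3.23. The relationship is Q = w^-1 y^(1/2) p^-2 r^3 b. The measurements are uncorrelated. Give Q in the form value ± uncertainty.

Relative error in a monomial: (δQ/Q)² = Σ (nᵢ · δxᵢ/xᵢ)².
  (-1·δw/w)² = (-1×0.0820)² = 0.00673;  (½·δy/y)² = (0.5×0.0269)² = 0.000181;  (-2·δp/p)² = (-2×0.0107)² = 0.000454;  (3·δr/r)² = (3×0.0843)² = 0.0640;  (1·δb/b)² = (1×0.00528)² = 2.78e-05
δQ/Q = √(0.0714) = 0.267
Q = 287200, so δQ = 0.267 × 287200 = 76700.

287200 ± 76700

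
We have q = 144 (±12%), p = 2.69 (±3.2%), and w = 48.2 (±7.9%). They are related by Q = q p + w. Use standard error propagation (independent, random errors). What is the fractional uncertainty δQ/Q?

Let h = q·p = 387. δh/h = √((1·δq/q)² + (1·δp/p)²) = √(0.0144 + 0.00102) = 0.124, so δh = 48.1.
Q = h + w: δQ = √(δh² + δw²) = √(2310 + 14.5) = 48.3
Q = 436, so δQ/Q = 48.3/436 = 0.111.

0.111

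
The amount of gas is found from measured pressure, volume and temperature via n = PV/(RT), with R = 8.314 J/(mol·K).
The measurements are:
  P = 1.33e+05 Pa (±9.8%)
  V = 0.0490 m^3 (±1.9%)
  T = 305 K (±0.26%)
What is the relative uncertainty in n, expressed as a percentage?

9.99%

n is a product of powers, so relative uncertainties combine in quadrature:
  (1·δP/P)² = (1×0.0980)² = 0.00960;  (1·δV/V)² = (1×0.0190)² = 0.000361;  (-1·δT/T)² = (-1×0.00260)² = 6.76e-06
δn/n = √(0.00997) = 0.0999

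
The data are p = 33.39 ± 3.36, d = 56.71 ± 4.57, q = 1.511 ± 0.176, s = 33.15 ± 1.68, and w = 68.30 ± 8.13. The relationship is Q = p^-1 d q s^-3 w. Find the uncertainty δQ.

0.00125

Each factor contributes (exponent × relative error)² to (δQ/Q)²:
  (-1·δp/p)² = (-1×0.101)² = 0.0101;  (1·δd/d)² = (1×0.0806)² = 0.00649;  (1·δq/q)² = (1×0.116)² = 0.0136;  (-3·δs/s)² = (-3×0.0507)² = 0.0231;  (1·δw/w)² = (1×0.119)² = 0.0142
δQ/Q = √(0.0675) = 0.260
Q = 0.004811, so δQ = 0.260 × 0.004811 = 0.00125.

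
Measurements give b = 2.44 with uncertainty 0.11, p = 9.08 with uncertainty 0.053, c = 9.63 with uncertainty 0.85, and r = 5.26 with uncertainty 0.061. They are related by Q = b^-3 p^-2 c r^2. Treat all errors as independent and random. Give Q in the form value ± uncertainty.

Q is a product of powers, so relative uncertainties combine in quadrature:
  (-3·δb/b)² = (-3×0.0451)² = 0.0183;  (-2·δp/p)² = (-2×0.00584)² = 0.000136;  (1·δc/c)² = (1×0.0883)² = 0.00779;  (2·δr/r)² = (2×0.0116)² = 0.000538
δQ/Q = √(0.0268) = 0.164
Q = 0.222, so δQ = 0.164 × 0.222 = 0.0364.

0.222 ± 0.0364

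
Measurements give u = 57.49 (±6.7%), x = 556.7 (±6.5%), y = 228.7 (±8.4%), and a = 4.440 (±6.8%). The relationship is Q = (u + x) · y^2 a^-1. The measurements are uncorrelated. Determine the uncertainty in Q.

1.38e+06

Let w = u + x = 614.2. δw = √(δu² + δx²) = √(14.8 + 1310) = 36.4, so δw/w = 0.0592.
Q is then a monomial in w, y, a:
δQ/Q = √((δw/w)² + (2·δy/y)² + (-1·δa/a)²) = √(0.00351 + 0.0282 + 0.00462) = 0.191
Q = 7.235e+06, so δQ = 0.191 × 7.235e+06 = 1.38e+06.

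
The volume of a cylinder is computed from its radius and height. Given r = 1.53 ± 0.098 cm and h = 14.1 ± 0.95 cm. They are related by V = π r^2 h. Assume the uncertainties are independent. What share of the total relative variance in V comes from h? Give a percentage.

21.7%

(δV/V)² = (2·δr/r)² + (1·δh/h)²
  r term: (2×0.0641)² = 0.0164
  h term: (1×0.0674)² = 0.00454
Total = 0.0210. Share from h = 0.00454/0.0210 = 0.217.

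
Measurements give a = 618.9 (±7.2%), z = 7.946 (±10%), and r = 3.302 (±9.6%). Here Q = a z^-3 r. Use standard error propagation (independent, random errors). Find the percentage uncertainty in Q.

For a monomial Q ∝ a, z^-3, r, fractional errors add in quadrature:
  (1·δa/a)² = (1×0.0720)² = 0.00518;  (-3·δz/z)² = (-3×0.100)² = 0.0900;  (1·δr/r)² = (1×0.0960)² = 0.00922
δQ/Q = √(0.104) = 0.323

32.3%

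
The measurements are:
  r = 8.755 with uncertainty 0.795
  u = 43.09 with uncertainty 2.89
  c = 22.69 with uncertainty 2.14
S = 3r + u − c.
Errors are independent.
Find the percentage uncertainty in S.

For a sum/difference, combine absolute errors in quadrature:
  (3·δr)² = 5.69;  (δu)² = 8.35;  (δc)² = 4.58
δS = √(18.6) = 4.32
S = 46.67, so δS/S = 4.32/46.67 = 0.0925.

9.25%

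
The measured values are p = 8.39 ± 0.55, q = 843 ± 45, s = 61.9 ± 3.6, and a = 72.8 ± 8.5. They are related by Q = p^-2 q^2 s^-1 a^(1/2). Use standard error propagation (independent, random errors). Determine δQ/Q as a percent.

Q is a product of powers, so relative uncertainties combine in quadrature:
  (-2·δp/p)² = (-2×0.0656)² = 0.0172;  (2·δq/q)² = (2×0.0534)² = 0.0114;  (-1·δs/s)² = (-1×0.0582)² = 0.00338;  (½·δa/a)² = (0.5×0.117)² = 0.00341
δQ/Q = √(0.0354) = 0.188

18.8%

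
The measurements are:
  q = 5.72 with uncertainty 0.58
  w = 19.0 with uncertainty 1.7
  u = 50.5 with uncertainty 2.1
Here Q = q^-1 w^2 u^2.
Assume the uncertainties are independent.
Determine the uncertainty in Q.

Each factor contributes (exponent × relative error)² to (δQ/Q)²:
  (-1·δq/q)² = (-1×0.101)² = 0.0103;  (2·δw/w)² = (2×0.0895)² = 0.0320;  (2·δu/u)² = (2×0.0416)² = 0.00692
δQ/Q = √(0.0492) = 0.222
Q = 1.61e+05, so δQ = 0.222 × 1.61e+05 = 35700.

35700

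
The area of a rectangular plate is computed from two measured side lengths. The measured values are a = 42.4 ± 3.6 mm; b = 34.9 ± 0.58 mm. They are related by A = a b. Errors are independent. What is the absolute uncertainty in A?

128 mm^2

For a monomial A ∝ a, b, fractional errors add in quadrature:
  (1·δa/a)² = (1×0.0849)² = 0.00721;  (1·δb/b)² = (1×0.0166)² = 0.000276
δA/A = √(0.00749) = 0.0865
A = 1480 mm^2, so δA = 0.0865 × 1480 = 128 mm^2.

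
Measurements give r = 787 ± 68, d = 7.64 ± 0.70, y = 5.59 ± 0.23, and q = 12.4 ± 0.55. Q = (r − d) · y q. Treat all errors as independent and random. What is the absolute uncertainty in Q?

Let u = r − d = 779. δu = √(δr² + δd²) = √(4620 + 0.490) = 68.0, so δu/u = 0.0873.
Q is then a monomial in u, y, q:
δQ/Q = √((δu/u)² + (1·δy/y)² + (1·δq/q)²) = √(0.00761 + 0.00169 + 0.00197) = 0.106
Q = 54000, so δQ = 0.106 × 54000 = 5740.

5740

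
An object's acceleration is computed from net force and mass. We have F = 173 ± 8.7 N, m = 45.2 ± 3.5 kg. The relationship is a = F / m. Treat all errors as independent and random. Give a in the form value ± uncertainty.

3.83 ± 0.353 m/s^2

Relative error in a monomial: (δa/a)² = Σ (nᵢ · δxᵢ/xᵢ)².
  (1·δF/F)² = (1×0.0503)² = 0.00253;  (-1·δm/m)² = (-1×0.0774)² = 0.00600
δa/a = √(0.00852) = 0.0923
a = 3.83 m/s^2, so δa = 0.0923 × 3.83 = 0.353 m/s^2.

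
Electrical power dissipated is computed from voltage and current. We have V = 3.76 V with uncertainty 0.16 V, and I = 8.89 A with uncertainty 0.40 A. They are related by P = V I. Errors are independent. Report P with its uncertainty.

33.4 ± 2.07 W

Since P is a product/quotient, work with relative uncertainties:
  (1·δV/V)² = (1×0.0426)² = 0.00181;  (1·δI/I)² = (1×0.0450)² = 0.00202
δP/P = √(0.00384) = 0.0619
P = 33.4 W, so δP = 0.0619 × 33.4 = 2.07 W.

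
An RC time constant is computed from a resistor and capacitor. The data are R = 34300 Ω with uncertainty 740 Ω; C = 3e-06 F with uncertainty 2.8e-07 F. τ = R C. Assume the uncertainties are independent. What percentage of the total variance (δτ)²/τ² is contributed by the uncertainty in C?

(δτ/τ)² = (1·δR/R)² + (1·δC/C)²
  R term: (1×0.0216)² = 0.000465
  C term: (1×0.0933)² = 0.00871
Total = 0.00918. Share from C = 0.00871/0.00918 = 0.949.

94.9%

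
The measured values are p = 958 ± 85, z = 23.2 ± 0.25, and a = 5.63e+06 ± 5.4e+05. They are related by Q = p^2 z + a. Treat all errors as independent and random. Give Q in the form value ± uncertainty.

(2.69 ± 0.382) × 10^7

Let w = p^2·z = 2.13e+07. δw/w = √((2·δp/p)² + (1·δz/z)²) = √(0.0315 + 0.000116) = 0.178, so δw = 3.79e+06.
Q = w + a: δQ = √(δw² + δa²) = √(1.43e+13 + 2.92e+11) = 3.82e+06
Q = 2.69e+07.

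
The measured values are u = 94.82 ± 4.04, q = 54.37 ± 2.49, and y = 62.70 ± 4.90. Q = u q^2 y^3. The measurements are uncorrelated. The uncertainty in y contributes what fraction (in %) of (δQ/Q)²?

84.3%

(δQ/Q)² = (1·δu/u)² + (2·δq/q)² + (3·δy/y)²
  u term: (1×0.0426)² = 0.00182
  q term: (2×0.0458)² = 0.00839
  y term: (3×0.0781)² = 0.0550
Total = 0.0652. Share from y = 0.0550/0.0652 = 0.843.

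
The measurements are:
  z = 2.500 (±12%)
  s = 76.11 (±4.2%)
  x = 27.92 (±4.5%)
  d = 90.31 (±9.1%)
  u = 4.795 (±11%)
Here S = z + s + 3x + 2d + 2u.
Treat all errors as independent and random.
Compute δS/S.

0.0488

For a sum/difference, combine absolute errors in quadrature:
  (δz)² = 0.0900;  (δs)² = 10.2;  (3·δx)² = 14.2;  (2·δd)² = 270;  (2·δu)² = 1.11
δS = √(296) = 17.2
S = 352.6, so δS/S = 17.2/352.6 = 0.0488.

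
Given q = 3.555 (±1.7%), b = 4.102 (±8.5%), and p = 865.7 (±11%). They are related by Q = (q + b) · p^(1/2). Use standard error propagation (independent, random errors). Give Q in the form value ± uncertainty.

Let u = q + b = 7.657. δu = √(δq² + δb²) = √(0.00365 + 0.122) = 0.354, so δu/u = 0.0462.
Q is then a monomial in u, p:
δQ/Q = √((δu/u)² + (½·δp/p)²) = √(0.00214 + 0.00302) = 0.0718
Q = 225.3, so δQ = 0.0718 × 225.3 = 16.2.

225.3 ± 16.2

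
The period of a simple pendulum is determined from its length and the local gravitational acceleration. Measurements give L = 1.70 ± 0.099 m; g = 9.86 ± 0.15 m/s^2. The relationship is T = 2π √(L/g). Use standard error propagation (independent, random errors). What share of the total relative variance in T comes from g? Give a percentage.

6.39%

(δT/T)² = (½·δL/L)² + (−½·δg/g)²
  L term: (0.5×0.0582)² = 0.000848
  g term: (-0.5×0.0152)² = 5.79e-05
Total = 0.000906. Share from g = 5.79e-05/0.000906 = 0.0639.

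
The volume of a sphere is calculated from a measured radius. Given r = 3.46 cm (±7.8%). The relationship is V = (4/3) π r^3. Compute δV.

Since V is a product/quotient, work with relative uncertainties:
  (3·δr/r)² = (3×0.0780)² = 0.0548
δV/V = √(0.0548) = 0.234
V = 174 cm^3, so δV = 0.234 × 174 = 40.6 cm^3.

40.6 cm^3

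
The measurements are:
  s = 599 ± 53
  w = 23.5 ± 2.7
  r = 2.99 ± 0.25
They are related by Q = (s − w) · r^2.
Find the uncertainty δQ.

Let u = s − w = 576. δu = √(δs² + δw²) = √(2810 + 7.29) = 53.1, so δu/u = 0.0922.
Q is then a monomial in u, r:
δQ/Q = √((δu/u)² + (2·δr/r)²) = √(0.00850 + 0.0280) = 0.191
Q = 5150, so δQ = 0.191 × 5150 = 983.

983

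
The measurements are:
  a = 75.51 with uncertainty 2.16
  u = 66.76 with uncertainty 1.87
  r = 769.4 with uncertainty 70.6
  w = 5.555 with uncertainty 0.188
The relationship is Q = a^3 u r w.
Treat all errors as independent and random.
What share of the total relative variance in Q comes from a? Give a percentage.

(δQ/Q)² = (3·δa/a)² + (1·δu/u)² + (1·δr/r)² + (1·δw/w)²
  a term: (3×0.0286)² = 0.00736
  u term: (1×0.0280)² = 0.000785
  r term: (1×0.0918)² = 0.00842
  w term: (1×0.0338)² = 0.00115
Total = 0.0177. Share from a = 0.00736/0.0177 = 0.416.

41.6%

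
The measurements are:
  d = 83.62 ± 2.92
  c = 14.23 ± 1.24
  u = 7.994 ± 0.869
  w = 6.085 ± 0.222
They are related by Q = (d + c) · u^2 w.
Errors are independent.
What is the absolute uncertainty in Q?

Let h = d + c = 97.85. δh = √(δd² + δc²) = √(8.53 + 1.54) = 3.17, so δh/h = 0.0324.
Q is then a monomial in h, u, w:
δQ/Q = √((δh/h)² + (2·δu/u)² + (1·δw/w)²) = √(0.00105 + 0.0473 + 0.00133) = 0.223
Q = 38050, so δQ = 0.223 × 38050 = 8480.

8480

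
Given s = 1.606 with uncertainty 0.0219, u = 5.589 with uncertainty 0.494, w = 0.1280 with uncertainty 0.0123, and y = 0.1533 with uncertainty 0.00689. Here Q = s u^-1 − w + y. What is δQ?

Let p = s·u^-1 = 0.2874. δp/p = √((1·δs/s)² + (-1·δu/u)²) = √(0.000186 + 0.00781) = 0.0894, so δp = 0.0257.
Q = p − w + y: δQ = √(δp² + δw² + δy²) = √(0.000660 + 0.000151 + 4.75e-05) = 0.0293

0.0293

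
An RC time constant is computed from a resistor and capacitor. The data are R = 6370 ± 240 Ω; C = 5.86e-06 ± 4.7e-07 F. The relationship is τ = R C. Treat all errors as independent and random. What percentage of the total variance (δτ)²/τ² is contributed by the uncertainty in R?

18.1%

(δτ/τ)² = (1·δR/R)² + (1·δC/C)²
  R term: (1×0.0377)² = 0.00142
  C term: (1×0.0802)² = 0.00643
Total = 0.00785. Share from R = 0.00142/0.00785 = 0.181.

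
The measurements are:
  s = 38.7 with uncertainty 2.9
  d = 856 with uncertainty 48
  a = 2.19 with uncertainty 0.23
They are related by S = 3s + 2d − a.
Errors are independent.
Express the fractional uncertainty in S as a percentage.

5.28%

For a sum/difference, combine absolute errors in quadrature:
  (3·δs)² = 75.7;  (2·δd)² = 9220;  (δa)² = 0.0529
δS = √(9290) = 96.4
S = 1830, so δS/S = 96.4/1830 = 0.0528.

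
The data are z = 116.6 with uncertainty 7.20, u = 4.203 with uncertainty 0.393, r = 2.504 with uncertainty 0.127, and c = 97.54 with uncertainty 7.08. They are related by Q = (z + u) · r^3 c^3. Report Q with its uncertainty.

(1.760 ± 0.479) × 10^9

Let w = z + u = 120.8. δw = √(δz² + δu²) = √(51.8 + 0.154) = 7.21, so δw/w = 0.0597.
Q is then a monomial in w, r, c:
δQ/Q = √((δw/w)² + (3·δr/r)² + (3·δc/c)²) = √(0.00356 + 0.0232 + 0.0474) = 0.272
Q = 1.76e+09, so δQ = 0.272 × 1.76e+09 = 4.79e+08.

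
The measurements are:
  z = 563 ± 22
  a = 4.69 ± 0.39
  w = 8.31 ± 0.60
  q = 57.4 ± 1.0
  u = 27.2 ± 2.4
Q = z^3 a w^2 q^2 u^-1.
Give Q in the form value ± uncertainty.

(7.00 ± 1.57) × 10^12

For a monomial Q ∝ z^3, a, w^2, q^2, u^-1, fractional errors add in quadrature:
  (3·δz/z)² = (3×0.0391)² = 0.0137;  (1·δa/a)² = (1×0.0832)² = 0.00691;  (2·δw/w)² = (2×0.0722)² = 0.0209;  (2·δq/q)² = (2×0.0174)² = 0.00121;  (-1·δu/u)² = (-1×0.0882)² = 0.00779
δQ/Q = √(0.0505) = 0.225
Q = 7e+12, so δQ = 0.225 × 7e+12 = 1.57e+12.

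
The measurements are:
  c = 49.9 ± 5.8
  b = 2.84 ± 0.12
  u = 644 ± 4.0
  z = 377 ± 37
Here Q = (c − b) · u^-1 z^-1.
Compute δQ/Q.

0.158

Let w = c − b = 47.1. δw = √(δc² + δb²) = √(33.6 + 0.0144) = 5.80, so δw/w = 0.123.
Q is then a monomial in w, u, z:
δQ/Q = √((δw/w)² + (-1·δu/u)² + (-1·δz/z)²) = √(0.0152 + 3.86e-05 + 0.00963) = 0.158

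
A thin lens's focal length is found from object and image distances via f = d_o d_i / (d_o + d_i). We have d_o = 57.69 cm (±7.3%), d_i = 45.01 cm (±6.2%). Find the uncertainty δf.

∂f/∂d_o = (d_i/(d_o+d_i))² = 0.192;  ∂f/∂d_i = (d_o/(d_o+d_i))² = 0.316
δf = √((∂f/∂d_o · δd_o)² + (∂f/∂d_i · δd_i)²) = √(0.654 + 0.775) = 1.20 cm

1.20 cm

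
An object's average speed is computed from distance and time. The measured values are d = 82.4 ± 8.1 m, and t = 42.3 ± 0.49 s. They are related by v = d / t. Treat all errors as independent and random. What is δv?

0.193 m/s

v is a product of powers, so relative uncertainties combine in quadrature:
  (1·δd/d)² = (1×0.0983)² = 0.00966;  (-1·δt/t)² = (-1×0.0116)² = 0.000134
δv/v = √(0.00980) = 0.0990
v = 1.95 m/s, so δv = 0.0990 × 1.95 = 0.193 m/s.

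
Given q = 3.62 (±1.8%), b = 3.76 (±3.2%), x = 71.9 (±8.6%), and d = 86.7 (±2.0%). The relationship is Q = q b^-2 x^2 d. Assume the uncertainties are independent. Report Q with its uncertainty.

Since Q is a product/quotient, work with relative uncertainties:
  (1·δq/q)² = (1×0.0180)² = 0.000324;  (-2·δb/b)² = (-2×0.0320)² = 0.00410;  (2·δx/x)² = (2×0.0860)² = 0.0296;  (1·δd/d)² = (1×0.0200)² = 0.000400
δQ/Q = √(0.0344) = 0.185
Q = 1.15e+05, so δQ = 0.185 × 1.15e+05 = 21300.

(1.15 ± 0.213) × 10^5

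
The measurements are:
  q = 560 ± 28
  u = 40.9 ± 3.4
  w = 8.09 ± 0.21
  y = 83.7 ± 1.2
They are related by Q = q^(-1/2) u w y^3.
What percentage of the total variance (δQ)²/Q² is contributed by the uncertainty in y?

(δQ/Q)² = (−½·δq/q)² + (1·δu/u)² + (1·δw/w)² + (3·δy/y)²
  q term: (-0.5×0.0500)² = 0.000625
  u term: (1×0.0831)² = 0.00691
  w term: (1×0.0260)² = 0.000674
  y term: (3×0.0143)² = 0.00185
Total = 0.0101. Share from y = 0.00185/0.0101 = 0.184.

18.4%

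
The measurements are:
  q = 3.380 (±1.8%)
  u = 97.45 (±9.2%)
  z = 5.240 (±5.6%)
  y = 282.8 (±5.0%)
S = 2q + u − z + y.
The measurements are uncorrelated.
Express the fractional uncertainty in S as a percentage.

4.39%

Absolute uncertainties add in quadrature for a linear combination:
  (2·δq)² = 0.0148;  (δu)² = 80.4;  (δz)² = 0.0861;  (δy)² = 200
δS = √(280) = 16.7
S = 381.8, so δS/S = 16.7/381.8 = 0.0439.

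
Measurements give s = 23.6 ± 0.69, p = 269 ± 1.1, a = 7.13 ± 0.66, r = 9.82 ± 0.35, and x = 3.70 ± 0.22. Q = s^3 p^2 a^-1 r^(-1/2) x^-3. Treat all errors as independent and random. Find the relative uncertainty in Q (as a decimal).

For a monomial Q ∝ s^3, p^2, a^-1, r^(-1/2), x^-3, fractional errors add in quadrature:
  (3·δs/s)² = (3×0.0292)² = 0.00769;  (2·δp/p)² = (2×0.00409)² = 6.69e-05;  (-1·δa/a)² = (-1×0.0926)² = 0.00857;  (−½·δr/r)² = (-0.5×0.0356)² = 0.000318;  (-3·δx/x)² = (-3×0.0595)² = 0.0318
δQ/Q = √(0.0485) = 0.220

0.220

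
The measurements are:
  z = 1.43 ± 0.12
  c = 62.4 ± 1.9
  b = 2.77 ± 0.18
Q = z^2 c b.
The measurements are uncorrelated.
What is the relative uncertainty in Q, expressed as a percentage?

18.3%

Products/powers → add relative errors in quadrature, weighted by exponent:
  (2·δz/z)² = (2×0.0839)² = 0.0282;  (1·δc/c)² = (1×0.0304)² = 0.000927;  (1·δb/b)² = (1×0.0650)² = 0.00422
δQ/Q = √(0.0333) = 0.183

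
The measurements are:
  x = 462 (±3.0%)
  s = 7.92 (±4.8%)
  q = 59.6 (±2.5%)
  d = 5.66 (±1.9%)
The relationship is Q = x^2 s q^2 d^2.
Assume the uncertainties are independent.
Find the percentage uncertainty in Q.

Q is a product of powers, so relative uncertainties combine in quadrature:
  (2·δx/x)² = (2×0.0300)² = 0.00360;  (1·δs/s)² = (1×0.0480)² = 0.00230;  (2·δq/q)² = (2×0.0250)² = 0.00250;  (2·δd/d)² = (2×0.0190)² = 0.00144
δQ/Q = √(0.00985) = 0.0992

9.92%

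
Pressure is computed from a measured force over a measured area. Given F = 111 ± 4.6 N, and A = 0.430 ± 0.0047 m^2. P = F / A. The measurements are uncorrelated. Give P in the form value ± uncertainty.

Each factor contributes (exponent × relative error)² to (δP/P)²:
  (1·δF/F)² = (1×0.0414)² = 0.00172;  (-1·δA/A)² = (-1×0.0109)² = 0.000119
δP/P = √(0.00184) = 0.0429
P = 258 Pa, so δP = 0.0429 × 258 = 11.1 Pa.

258 ± 11.1 Pa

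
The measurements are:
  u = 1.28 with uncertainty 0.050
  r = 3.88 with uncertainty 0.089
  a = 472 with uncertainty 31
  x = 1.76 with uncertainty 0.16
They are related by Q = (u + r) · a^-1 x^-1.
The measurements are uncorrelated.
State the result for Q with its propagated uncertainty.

0.00621 ± 0.000707

Let w = u + r = 5.16. δw = √(δu² + δr²) = √(0.00250 + 0.00792) = 0.102, so δw/w = 0.0198.
Q is then a monomial in w, a, x:
δQ/Q = √((δw/w)² + (-1·δa/a)² + (-1·δx/x)²) = √(0.000391 + 0.00431 + 0.00826) = 0.114
Q = 0.00621, so δQ = 0.114 × 0.00621 = 0.000707.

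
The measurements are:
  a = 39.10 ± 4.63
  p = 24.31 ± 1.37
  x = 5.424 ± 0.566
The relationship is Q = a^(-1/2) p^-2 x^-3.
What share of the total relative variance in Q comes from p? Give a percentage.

(δQ/Q)² = (−½·δa/a)² + (-2·δp/p)² + (-3·δx/x)²
  a term: (-0.5×0.118)² = 0.00351
  p term: (-2×0.0564)² = 0.0127
  x term: (-3×0.104)² = 0.0980
Total = 0.114. Share from p = 0.0127/0.114 = 0.111.

11.1%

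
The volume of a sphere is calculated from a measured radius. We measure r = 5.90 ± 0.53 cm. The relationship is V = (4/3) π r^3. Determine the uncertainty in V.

232 cm^3

Each factor contributes (exponent × relative error)² to (δV/V)²:
  (3·δr/r)² = (3×0.0898)² = 0.0726
δV/V = √(0.0726) = 0.269
V = 860 cm^3, so δV = 0.269 × 860 = 232 cm^3.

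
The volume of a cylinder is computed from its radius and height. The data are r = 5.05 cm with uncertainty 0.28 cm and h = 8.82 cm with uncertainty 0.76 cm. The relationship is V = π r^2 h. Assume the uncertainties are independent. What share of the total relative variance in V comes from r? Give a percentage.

(δV/V)² = (2·δr/r)² + (1·δh/h)²
  r term: (2×0.0554)² = 0.0123
  h term: (1×0.0862)² = 0.00742
Total = 0.0197. Share from r = 0.0123/0.0197 = 0.624.

62.4%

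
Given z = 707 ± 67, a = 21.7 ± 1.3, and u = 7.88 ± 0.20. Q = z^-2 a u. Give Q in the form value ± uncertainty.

Since Q is a product/quotient, work with relative uncertainties:
  (-2·δz/z)² = (-2×0.0948)² = 0.0359;  (1·δa/a)² = (1×0.0599)² = 0.00359;  (1·δu/u)² = (1×0.0254)² = 0.000644
δQ/Q = √(0.0402) = 0.200
Q = 0.000342, so δQ = 0.200 × 0.000342 = 6.86e-05.

(3.42 ± 0.686) × 10^-4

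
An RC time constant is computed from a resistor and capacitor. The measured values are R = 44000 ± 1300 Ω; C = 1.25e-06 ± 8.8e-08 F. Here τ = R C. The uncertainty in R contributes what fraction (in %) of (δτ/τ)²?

(δτ/τ)² = (1·δR/R)² + (1·δC/C)²
  R term: (1×0.0295)² = 0.000873
  C term: (1×0.0704)² = 0.00496
Total = 0.00583. Share from R = 0.000873/0.00583 = 0.150.

15.0%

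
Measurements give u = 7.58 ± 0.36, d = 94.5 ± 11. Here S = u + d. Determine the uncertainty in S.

11.0

Absolute uncertainties add in quadrature for a linear combination:
  (δu)² = 0.130;  (δd)² = 121
δS = √(121) = 11.0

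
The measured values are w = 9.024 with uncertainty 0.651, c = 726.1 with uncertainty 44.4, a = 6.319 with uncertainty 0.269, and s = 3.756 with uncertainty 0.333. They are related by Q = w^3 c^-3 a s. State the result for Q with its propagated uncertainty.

(4.556 ± 1.37) × 10^-5

Since Q is a product/quotient, work with relative uncertainties:
  (3·δw/w)² = (3×0.0721)² = 0.0468;  (-3·δc/c)² = (-3×0.0611)² = 0.0337;  (1·δa/a)² = (1×0.0426)² = 0.00181;  (1·δs/s)² = (1×0.0887)² = 0.00786
δQ/Q = √(0.0902) = 0.300
Q = 4.556e-05, so δQ = 0.300 × 4.556e-05 = 1.37e-05.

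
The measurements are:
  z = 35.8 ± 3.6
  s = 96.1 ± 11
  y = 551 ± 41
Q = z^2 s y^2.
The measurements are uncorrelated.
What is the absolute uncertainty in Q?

Relative error in a monomial: (δQ/Q)² = Σ (nᵢ · δxᵢ/xᵢ)².
  (2·δz/z)² = (2×0.101)² = 0.0404;  (1·δs/s)² = (1×0.114)² = 0.0131;  (2·δy/y)² = (2×0.0744)² = 0.0221
δQ/Q = √(0.0757) = 0.275
Q = 3.74e+10, so δQ = 0.275 × 3.74e+10 = 1.03e+10.

1.03e+10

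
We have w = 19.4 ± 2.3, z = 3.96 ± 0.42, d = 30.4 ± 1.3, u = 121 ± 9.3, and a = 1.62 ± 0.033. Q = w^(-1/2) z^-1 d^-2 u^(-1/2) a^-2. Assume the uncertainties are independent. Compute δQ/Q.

For a monomial Q ∝ w^(-1/2), z^-1, d^-2, u^(-1/2), a^-2, fractional errors add in quadrature:
  (−½·δw/w)² = (-0.5×0.119)² = 0.00351;  (-1·δz/z)² = (-1×0.106)² = 0.0112;  (-2·δd/d)² = (-2×0.0428)² = 0.00731;  (−½·δu/u)² = (-0.5×0.0769)² = 0.00148;  (-2·δa/a)² = (-2×0.0204)² = 0.00166
δQ/Q = √(0.0252) = 0.159

0.159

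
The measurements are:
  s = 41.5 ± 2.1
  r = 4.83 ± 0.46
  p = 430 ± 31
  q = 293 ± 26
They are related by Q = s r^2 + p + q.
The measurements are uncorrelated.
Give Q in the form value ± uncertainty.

1690 ± 195

Let w = s·r^2 = 968. δw/w = √((1·δs/s)² + (2·δr/r)²) = √(0.00256 + 0.0363) = 0.197, so δw = 191.
Q = w + p + q: δQ = √(δw² + δp² + δq²) = √(36400 + 961 + 676) = 195
Q = 1690.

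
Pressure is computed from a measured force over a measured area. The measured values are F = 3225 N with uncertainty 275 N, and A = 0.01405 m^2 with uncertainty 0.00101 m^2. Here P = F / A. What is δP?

25600 Pa

Products/powers → add relative errors in quadrature, weighted by exponent:
  (1·δF/F)² = (1×0.0853)² = 0.00727;  (-1·δA/A)² = (-1×0.0719)² = 0.00517
δP/P = √(0.0124) = 0.112
P = 229500 Pa, so δP = 0.112 × 229500 = 25600 Pa.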